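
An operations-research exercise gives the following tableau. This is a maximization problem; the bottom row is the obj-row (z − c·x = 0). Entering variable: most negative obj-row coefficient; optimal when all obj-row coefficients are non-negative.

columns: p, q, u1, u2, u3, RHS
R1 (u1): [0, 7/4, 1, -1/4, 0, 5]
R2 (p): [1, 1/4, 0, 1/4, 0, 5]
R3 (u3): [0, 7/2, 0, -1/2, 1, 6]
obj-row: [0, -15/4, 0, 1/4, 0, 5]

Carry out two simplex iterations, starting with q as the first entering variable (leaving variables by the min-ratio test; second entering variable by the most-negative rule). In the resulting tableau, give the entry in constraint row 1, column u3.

-1/2

Ratio test on column q — row 1: 5/(7/4) = 20/7; row 2: 5/(1/4) = 20; row 3: 6/(7/2) = 12/7. Minimum is 12/7 at row 3 (u3 leaves); pivot element 7/2.
Divide row 3 by 7/2; eliminate column q from the other rows.
Second iteration: most negative obj-row entry is -2/7 in column u2, so u2 enters.
Ratio test on column u2 — row 1: entry 0 ≤ 0; row 2: (32/7)/(2/7) = 16; row 3: entry -1/7 ≤ 0. Minimum is 16 at row 2 (p leaves); pivot element 2/7.
Divide row 2 by 2/7; eliminate column u2 from the other rows.
After both pivots, the entry at constraint row 1, column u3 is -1/2.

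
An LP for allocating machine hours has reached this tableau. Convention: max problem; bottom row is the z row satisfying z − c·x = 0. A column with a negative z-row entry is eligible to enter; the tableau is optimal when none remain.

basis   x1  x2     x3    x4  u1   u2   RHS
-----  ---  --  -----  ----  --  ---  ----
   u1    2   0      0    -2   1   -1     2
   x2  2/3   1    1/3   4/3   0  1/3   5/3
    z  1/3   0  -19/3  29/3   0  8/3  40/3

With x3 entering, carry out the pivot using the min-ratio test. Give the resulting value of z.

45

Ratio test on column x3 — row 1: entry 0 ≤ 0; row 2: (5/3)/(1/3) = 5. Minimum is 5 at row 2 (x2 leaves); pivot element 1/3.
Pivot on row 2; the z-row RHS becomes 40/3 − (-19/3)·5 = 45.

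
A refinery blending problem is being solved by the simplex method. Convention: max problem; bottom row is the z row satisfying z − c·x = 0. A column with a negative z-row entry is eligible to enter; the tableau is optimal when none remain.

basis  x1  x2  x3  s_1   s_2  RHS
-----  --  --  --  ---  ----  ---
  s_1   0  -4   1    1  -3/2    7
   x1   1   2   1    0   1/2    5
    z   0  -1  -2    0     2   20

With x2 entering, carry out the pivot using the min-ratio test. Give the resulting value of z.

45/2

Ratio test on column x2 — row 1: entry -4 ≤ 0; row 2: 5/2 = 5/2. Minimum is 5/2 at row 2 (x1 leaves); pivot element 2.
Pivot on row 2; the z-row RHS becomes 20 − (-1)·(5/2) = 45/2.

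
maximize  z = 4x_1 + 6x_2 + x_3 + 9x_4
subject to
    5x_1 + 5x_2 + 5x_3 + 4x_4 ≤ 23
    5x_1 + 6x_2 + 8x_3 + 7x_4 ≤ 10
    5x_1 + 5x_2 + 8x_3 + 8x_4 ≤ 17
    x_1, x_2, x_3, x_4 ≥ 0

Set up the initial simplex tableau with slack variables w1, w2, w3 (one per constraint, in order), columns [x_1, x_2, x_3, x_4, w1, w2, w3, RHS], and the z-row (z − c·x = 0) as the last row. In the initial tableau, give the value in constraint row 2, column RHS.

10

The RHS of constraint 2 is b_2 = 10.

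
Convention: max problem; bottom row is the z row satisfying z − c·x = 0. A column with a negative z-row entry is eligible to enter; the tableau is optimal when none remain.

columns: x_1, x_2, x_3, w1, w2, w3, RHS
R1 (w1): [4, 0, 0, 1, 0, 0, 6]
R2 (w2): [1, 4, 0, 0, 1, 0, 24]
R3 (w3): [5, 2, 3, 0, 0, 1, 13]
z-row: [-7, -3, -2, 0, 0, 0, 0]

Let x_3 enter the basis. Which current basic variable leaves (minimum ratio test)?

Column x_3 entries and ratios — w1: 0 ≤ 0, skip; w2: 0 ≤ 0, skip; w3: 13/3 = 13/3.
Smallest ratio is 13/3 in the row of w3, so w3 leaves.

w3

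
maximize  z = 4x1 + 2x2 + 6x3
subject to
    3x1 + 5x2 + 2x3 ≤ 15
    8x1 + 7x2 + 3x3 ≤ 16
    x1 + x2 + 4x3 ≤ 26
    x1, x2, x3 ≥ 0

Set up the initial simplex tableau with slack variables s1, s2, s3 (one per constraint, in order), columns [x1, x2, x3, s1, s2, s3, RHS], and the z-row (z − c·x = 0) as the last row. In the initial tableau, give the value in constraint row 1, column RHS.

15

The RHS of constraint 1 is b_1 = 15.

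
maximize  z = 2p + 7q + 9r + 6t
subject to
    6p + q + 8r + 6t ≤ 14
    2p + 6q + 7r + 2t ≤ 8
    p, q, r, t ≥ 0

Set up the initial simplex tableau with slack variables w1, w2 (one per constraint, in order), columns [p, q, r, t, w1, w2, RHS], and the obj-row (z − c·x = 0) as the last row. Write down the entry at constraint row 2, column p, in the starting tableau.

Constraint 2 has coefficient 2 on p.

2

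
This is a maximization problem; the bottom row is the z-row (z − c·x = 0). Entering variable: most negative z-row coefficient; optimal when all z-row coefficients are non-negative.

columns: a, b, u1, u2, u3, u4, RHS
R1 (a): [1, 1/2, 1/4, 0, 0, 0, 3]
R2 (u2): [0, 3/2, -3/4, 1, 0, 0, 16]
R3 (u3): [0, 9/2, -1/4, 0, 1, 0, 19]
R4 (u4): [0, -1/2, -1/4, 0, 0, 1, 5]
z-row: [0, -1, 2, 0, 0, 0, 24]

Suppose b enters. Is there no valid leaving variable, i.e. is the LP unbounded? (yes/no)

Column b has positive entries in row(s) 1, 2, 3, so the ratio test bounds it — not unbounded.

no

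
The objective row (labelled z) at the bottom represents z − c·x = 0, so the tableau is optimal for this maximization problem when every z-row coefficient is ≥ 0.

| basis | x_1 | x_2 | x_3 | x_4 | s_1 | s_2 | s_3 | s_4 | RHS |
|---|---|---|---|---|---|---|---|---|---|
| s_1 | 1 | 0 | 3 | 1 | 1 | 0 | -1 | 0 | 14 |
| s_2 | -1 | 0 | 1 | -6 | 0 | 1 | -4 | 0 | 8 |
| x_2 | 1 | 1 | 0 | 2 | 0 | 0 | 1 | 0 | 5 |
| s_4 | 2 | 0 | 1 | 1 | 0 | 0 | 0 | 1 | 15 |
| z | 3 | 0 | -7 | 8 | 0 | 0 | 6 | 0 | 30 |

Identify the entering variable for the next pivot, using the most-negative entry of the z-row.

Negative z-row entries: x_3: -7.
The most negative is -7 in column x_3, so x_3 enters.

x_3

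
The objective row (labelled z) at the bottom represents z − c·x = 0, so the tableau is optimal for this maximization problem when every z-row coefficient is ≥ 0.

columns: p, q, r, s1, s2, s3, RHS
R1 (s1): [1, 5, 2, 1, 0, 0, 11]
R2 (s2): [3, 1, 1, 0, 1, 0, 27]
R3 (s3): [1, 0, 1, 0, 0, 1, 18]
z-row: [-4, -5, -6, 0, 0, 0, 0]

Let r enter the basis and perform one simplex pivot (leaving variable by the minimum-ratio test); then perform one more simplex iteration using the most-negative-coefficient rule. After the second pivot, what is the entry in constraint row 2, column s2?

Ratio test on column r — row 1: 11/2 = 11/2; row 2: 27/1 = 27; row 3: 18/1 = 18. Minimum is 11/2 at row 1 (s1 leaves); pivot element 2.
Divide row 1 by 2; eliminate column r from the other rows.
Second iteration: most negative z-row entry is -1 in column p, so p enters.
Ratio test on column p — row 1: (11/2)/(1/2) = 11; row 2: (43/2)/(5/2) = 43/5; row 3: (25/2)/(1/2) = 25. Minimum is 43/5 at row 2 (s2 leaves); pivot element 5/2.
Divide row 2 by 5/2; eliminate column p from the other rows.
After both pivots, the entry at constraint row 2, column s2 is 2/5.

2/5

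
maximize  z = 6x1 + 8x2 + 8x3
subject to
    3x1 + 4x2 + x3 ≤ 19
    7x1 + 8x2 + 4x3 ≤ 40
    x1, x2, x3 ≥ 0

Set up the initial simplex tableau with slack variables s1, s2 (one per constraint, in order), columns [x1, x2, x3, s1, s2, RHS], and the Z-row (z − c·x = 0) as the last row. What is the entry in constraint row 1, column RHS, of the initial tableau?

19

The RHS of constraint 1 is b_1 = 19.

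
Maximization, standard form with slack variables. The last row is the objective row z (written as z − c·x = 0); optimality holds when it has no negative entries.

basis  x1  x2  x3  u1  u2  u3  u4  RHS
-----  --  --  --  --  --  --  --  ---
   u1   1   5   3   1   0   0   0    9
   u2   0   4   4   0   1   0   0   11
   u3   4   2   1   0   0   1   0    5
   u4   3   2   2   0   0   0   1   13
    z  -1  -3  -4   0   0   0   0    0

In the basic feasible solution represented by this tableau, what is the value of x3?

0

x3 is not in the basis, so in the current basic feasible solution x3 = 0.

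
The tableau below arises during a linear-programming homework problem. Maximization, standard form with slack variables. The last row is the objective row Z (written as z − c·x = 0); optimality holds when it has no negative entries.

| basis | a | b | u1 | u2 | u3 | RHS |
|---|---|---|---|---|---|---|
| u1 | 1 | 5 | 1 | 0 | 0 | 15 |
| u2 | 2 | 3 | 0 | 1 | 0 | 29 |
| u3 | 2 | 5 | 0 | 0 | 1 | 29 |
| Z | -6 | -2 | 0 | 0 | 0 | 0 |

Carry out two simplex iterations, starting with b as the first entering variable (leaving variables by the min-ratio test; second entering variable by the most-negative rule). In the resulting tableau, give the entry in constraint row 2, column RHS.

Ratio test on column b — row 1: 15/5 = 3; row 2: 29/3 = 29/3; row 3: 29/5 = 29/5. Minimum is 3 at row 1 (u1 leaves); pivot element 5.
Divide row 1 by 5; eliminate column b from the other rows.
Second iteration: most negative Z-row entry is -28/5 in column a, so a enters.
Ratio test on column a — row 1: 3/(1/5) = 15; row 2: 20/(7/5) = 100/7; row 3: 14/1 = 14. Minimum is 14 at row 3 (u3 leaves); pivot element 1.
Divide row 3 by 1; eliminate column a from the other rows.
After both pivots, the entry at constraint row 2, column RHS is 2/5.

2/5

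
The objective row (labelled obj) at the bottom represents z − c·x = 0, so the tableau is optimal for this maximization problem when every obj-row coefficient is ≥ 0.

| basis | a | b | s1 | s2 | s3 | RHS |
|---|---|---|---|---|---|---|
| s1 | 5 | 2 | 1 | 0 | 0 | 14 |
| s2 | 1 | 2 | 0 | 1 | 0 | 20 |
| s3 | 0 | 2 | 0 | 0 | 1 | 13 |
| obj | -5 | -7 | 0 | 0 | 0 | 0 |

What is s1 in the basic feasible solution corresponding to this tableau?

s1 is basic (row 1); its value is the RHS of that row, 14.

14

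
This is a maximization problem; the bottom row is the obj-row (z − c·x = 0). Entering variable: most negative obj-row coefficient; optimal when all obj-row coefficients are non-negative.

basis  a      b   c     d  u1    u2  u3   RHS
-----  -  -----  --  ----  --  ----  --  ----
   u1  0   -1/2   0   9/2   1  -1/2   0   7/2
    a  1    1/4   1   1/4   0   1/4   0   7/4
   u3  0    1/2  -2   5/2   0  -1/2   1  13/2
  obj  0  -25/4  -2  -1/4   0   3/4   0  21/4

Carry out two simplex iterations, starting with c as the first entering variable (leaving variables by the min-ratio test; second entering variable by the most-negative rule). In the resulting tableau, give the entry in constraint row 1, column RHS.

7

Ratio test on column c — row 1: entry 0 ≤ 0; row 2: (7/4)/1 = 7/4; row 3: entry -2 ≤ 0. Minimum is 7/4 at row 2 (a leaves); pivot element 1.
Divide row 2 by 1; eliminate column c from the other rows.
Second iteration: most negative obj-row entry is -23/4 in column b, so b enters.
Ratio test on column b — row 1: entry -1/2 ≤ 0; row 2: (7/4)/(1/4) = 7; row 3: 10/1 = 10. Minimum is 7 at row 2 (c leaves); pivot element 1/4.
Divide row 2 by 1/4; eliminate column b from the other rows.
After both pivots, the entry at constraint row 1, column RHS is 7.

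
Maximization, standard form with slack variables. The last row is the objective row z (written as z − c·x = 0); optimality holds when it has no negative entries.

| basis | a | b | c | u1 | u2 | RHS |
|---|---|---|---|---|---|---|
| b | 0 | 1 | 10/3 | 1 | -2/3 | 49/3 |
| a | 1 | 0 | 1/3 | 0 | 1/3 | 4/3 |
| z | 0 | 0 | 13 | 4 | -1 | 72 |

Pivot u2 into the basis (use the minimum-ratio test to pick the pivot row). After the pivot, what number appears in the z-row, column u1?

4

Ratio test on column u2 — row 1: entry -2/3 ≤ 0; row 2: (4/3)/(1/3) = 4. Minimum is 4 at row 2 (a leaves); pivot element 1/3.
Divide row 2 by 1/3; eliminate column u2 from the other rows.
z-row update in column u1: 4 − (-1)·0 = 4.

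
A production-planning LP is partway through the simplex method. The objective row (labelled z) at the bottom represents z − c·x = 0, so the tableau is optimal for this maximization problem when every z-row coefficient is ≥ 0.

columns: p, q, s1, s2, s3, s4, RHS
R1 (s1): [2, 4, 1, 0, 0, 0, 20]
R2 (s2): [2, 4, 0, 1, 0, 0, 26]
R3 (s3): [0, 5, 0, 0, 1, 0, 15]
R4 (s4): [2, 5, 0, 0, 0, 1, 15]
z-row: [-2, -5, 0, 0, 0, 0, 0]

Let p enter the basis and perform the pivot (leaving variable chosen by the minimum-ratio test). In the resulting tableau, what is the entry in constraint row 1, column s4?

Ratio test on column p — row 1: 20/2 = 10; row 2: 26/2 = 13; row 3: entry 0 ≤ 0; row 4: 15/2 = 15/2. Minimum is 15/2 at row 4 (s4 leaves); pivot element 2.
Divide row 4 by 2; eliminate column p from the other rows.
Row 1 update in column s4: 0 − 2·(1/2) = -1.

-1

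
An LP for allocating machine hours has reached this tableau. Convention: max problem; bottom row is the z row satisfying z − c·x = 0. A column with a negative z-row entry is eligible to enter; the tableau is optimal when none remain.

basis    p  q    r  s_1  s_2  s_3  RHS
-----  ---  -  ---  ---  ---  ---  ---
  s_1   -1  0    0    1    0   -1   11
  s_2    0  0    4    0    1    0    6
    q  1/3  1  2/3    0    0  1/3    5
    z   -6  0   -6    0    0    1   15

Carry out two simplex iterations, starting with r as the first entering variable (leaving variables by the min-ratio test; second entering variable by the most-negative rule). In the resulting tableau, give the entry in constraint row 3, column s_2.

Ratio test on column r — row 1: entry 0 ≤ 0; row 2: 6/4 = 3/2; row 3: 5/(2/3) = 15/2. Minimum is 3/2 at row 2 (s_2 leaves); pivot element 4.
Divide row 2 by 4; eliminate column r from the other rows.
Second iteration: most negative z-row entry is -6 in column p, so p enters.
Ratio test on column p — row 1: entry -1 ≤ 0; row 2: entry 0 ≤ 0; row 3: 4/(1/3) = 12. Minimum is 12 at row 3 (q leaves); pivot element 1/3.
Divide row 3 by 1/3; eliminate column p from the other rows.
After both pivots, the entry at constraint row 3, column s_2 is -1/2.

-1/2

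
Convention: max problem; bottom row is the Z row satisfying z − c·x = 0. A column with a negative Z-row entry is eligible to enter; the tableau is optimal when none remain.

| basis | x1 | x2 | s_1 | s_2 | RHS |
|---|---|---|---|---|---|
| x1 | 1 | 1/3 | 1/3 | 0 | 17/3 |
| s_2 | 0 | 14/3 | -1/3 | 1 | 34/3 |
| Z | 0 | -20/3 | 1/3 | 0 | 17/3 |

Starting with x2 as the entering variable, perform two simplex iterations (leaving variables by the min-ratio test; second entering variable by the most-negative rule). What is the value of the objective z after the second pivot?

119/5

Ratio test on column x2 — row 1: (17/3)/(1/3) = 17; row 2: (34/3)/(14/3) = 17/7. Minimum is 17/7 at row 2 (s_2 leaves); pivot element 14/3.
Pivot on row 2; the Z-row RHS becomes 17/3 − (-20/3)·(17/7) = 153/7.
Next entering variable (most negative Z-row entry -1/7): s_1.
Ratio test on column s_1 — row 1: (34/7)/(5/14) = 68/5; row 2: entry -1/14 ≤ 0. Minimum is 68/5 at row 1 (x1 leaves); pivot element 5/14.
After the second pivot the Z-row RHS is 153/7 − (-1/7)·(68/5) = 119/5.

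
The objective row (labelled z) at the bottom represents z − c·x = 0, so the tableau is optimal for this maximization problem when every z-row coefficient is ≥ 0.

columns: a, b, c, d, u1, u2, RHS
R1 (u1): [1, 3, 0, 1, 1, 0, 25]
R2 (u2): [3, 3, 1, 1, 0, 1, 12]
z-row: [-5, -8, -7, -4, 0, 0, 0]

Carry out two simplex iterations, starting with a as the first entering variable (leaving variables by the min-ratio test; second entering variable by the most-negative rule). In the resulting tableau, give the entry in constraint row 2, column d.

1

Ratio test on column a — row 1: 25/1 = 25; row 2: 12/3 = 4. Minimum is 4 at row 2 (u2 leaves); pivot element 3.
Divide row 2 by 3; eliminate column a from the other rows.
Second iteration: most negative z-row entry is -16/3 in column c, so c enters.
Ratio test on column c — row 1: entry -1/3 ≤ 0; row 2: 4/(1/3) = 12. Minimum is 12 at row 2 (a leaves); pivot element 1/3.
Divide row 2 by 1/3; eliminate column c from the other rows.
After both pivots, the entry at constraint row 2, column d is 1.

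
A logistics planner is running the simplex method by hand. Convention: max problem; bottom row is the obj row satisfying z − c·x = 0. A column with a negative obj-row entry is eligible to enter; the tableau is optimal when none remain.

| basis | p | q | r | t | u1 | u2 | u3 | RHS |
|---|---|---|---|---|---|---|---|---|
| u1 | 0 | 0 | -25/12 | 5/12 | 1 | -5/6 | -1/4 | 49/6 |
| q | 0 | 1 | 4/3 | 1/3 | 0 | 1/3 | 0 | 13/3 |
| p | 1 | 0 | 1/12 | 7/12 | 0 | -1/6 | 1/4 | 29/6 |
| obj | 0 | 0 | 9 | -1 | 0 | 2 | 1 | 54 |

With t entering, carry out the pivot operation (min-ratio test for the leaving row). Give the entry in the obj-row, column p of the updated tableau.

Ratio test on column t — row 1: (49/6)/(5/12) = 98/5; row 2: (13/3)/(1/3) = 13; row 3: (29/6)/(7/12) = 58/7. Minimum is 58/7 at row 3 (p leaves); pivot element 7/12.
Divide row 3 by 7/12; eliminate column t from the other rows.
obj-row update in column p: 0 − (-1)·(12/7) = 12/7.

12/7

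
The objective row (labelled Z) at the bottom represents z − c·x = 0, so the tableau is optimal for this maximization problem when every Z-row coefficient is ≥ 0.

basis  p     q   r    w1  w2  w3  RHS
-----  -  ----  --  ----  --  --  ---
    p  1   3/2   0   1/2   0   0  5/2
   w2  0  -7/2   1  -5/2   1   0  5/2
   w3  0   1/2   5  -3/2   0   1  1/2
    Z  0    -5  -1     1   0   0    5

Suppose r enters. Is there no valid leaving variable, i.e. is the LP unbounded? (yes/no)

no

Column r has positive entries in row(s) 2, 3, so the ratio test bounds it — not unbounded.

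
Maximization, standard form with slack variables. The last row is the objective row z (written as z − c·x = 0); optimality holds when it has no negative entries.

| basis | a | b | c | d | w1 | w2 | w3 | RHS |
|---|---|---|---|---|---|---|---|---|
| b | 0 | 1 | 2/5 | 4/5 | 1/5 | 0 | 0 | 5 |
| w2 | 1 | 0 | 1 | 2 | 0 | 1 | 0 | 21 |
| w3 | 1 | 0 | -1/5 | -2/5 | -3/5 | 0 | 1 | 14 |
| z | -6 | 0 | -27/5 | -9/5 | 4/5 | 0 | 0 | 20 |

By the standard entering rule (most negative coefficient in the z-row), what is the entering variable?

a

Negative z-row entries: a: -6, c: -27/5, d: -9/5.
The most negative is -6 in column a, so a enters.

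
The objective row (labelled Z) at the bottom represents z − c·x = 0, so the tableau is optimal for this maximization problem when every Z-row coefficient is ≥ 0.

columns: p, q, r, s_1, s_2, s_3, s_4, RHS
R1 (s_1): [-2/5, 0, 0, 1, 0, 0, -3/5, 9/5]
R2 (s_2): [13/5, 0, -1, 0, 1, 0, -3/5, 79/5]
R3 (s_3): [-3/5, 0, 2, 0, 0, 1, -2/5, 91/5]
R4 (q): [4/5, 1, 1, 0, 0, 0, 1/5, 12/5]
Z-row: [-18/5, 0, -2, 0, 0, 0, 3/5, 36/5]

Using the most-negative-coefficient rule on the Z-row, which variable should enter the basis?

p

Negative Z-row entries: p: -18/5, r: -2.
The most negative is -18/5 in column p, so p enters.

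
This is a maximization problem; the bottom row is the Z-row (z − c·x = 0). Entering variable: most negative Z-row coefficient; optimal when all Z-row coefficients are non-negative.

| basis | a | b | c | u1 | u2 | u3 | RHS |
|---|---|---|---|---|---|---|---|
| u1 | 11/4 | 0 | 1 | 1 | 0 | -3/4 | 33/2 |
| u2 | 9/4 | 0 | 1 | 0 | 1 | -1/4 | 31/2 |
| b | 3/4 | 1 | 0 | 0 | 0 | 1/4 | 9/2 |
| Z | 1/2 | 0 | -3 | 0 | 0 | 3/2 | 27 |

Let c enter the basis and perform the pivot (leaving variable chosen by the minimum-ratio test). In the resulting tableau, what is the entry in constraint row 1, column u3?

Ratio test on column c — row 1: (33/2)/1 = 33/2; row 2: (31/2)/1 = 31/2; row 3: entry 0 ≤ 0. Minimum is 31/2 at row 2 (u2 leaves); pivot element 1.
Divide row 2 by 1; eliminate column c from the other rows.
Row 1 update in column u3: -3/4 − 1·(-1/4) = -1/2.

-1/2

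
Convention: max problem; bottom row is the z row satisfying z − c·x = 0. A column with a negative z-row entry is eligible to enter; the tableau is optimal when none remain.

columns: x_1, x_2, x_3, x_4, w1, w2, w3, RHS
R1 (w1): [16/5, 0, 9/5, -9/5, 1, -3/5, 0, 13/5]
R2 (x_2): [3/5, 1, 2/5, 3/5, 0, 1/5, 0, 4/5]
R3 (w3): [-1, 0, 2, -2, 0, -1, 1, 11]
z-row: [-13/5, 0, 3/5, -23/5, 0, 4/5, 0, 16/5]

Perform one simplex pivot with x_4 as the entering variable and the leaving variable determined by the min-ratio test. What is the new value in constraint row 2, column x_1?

Ratio test on column x_4 — row 1: entry -9/5 ≤ 0; row 2: (4/5)/(3/5) = 4/3; row 3: entry -2 ≤ 0. Minimum is 4/3 at row 2 (x_2 leaves); pivot element 3/5.
Divide row 2 by 3/5; eliminate column x_4 from the other rows.
In the new row 2, the x_1 entry is the old entry divided by the pivot: (3/5)/(3/5) = 1.

1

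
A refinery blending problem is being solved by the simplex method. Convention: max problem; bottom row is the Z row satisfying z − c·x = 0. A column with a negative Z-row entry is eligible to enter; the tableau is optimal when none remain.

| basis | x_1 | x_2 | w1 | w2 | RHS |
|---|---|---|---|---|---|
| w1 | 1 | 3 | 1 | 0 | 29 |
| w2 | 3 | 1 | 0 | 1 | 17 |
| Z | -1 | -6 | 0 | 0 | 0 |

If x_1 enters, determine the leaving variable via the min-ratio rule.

Column x_1 entries and ratios — w1: 29/1 = 29; w2: 17/3 = 17/3.
Smallest ratio is 17/3 in the row of w2, so w2 leaves.

w2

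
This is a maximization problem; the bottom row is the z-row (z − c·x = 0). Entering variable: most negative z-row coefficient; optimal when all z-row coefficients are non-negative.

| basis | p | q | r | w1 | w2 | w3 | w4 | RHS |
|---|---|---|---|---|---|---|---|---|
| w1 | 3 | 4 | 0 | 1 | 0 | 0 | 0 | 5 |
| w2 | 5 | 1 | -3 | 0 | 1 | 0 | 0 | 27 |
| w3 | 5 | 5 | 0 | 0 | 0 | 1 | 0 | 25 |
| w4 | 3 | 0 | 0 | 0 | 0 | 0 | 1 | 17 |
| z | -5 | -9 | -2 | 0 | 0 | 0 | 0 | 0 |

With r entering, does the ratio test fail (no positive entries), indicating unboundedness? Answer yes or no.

yes

Every constraint-row entry in column r is ≤ 0, so increasing r is unbounded.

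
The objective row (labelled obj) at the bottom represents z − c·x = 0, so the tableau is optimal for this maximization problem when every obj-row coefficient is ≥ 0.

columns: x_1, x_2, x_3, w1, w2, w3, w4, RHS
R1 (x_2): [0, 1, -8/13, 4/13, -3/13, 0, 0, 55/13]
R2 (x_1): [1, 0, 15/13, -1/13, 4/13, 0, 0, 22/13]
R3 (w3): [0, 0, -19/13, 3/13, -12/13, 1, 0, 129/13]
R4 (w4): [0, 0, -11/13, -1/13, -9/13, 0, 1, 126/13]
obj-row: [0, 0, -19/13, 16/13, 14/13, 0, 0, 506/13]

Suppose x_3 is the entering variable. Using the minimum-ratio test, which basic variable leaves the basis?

Column x_3 entries and ratios — x_2: -8/13 ≤ 0, skip; x_1: (22/13)/(15/13) = 22/15; w3: -19/13 ≤ 0, skip; w4: -11/13 ≤ 0, skip.
Smallest ratio is 22/15 in the row of x_1, so x_1 leaves.

x_1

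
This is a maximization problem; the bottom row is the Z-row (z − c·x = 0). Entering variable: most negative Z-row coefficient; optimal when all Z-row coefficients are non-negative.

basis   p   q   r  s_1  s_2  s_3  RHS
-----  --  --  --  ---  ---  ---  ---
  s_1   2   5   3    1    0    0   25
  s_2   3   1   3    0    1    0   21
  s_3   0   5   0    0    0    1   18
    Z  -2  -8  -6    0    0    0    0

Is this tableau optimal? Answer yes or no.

no

The Z-row has a negative entry -8 in column q, so it is not optimal.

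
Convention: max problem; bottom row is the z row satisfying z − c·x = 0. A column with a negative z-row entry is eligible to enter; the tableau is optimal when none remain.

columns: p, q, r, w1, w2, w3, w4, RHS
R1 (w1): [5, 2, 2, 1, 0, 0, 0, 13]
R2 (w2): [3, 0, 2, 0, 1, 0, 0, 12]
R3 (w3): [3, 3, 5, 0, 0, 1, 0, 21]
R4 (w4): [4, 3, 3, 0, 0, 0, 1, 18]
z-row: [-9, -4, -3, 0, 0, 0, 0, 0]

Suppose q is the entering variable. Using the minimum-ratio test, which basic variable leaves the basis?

Column q entries and ratios — w1: 13/2 = 13/2; w2: 0 ≤ 0, skip; w3: 21/3 = 7; w4: 18/3 = 6.
Smallest ratio is 6 in the row of w4, so w4 leaves.

w4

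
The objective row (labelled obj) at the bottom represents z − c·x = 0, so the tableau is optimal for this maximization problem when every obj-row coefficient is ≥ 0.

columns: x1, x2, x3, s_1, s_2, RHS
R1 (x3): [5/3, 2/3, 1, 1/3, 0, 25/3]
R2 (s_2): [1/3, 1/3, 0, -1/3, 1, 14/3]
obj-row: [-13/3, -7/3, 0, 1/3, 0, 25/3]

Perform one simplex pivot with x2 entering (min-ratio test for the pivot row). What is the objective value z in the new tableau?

Ratio test on column x2 — row 1: (25/3)/(2/3) = 25/2; row 2: (14/3)/(1/3) = 14. Minimum is 25/2 at row 1 (x3 leaves); pivot element 2/3.
Pivot on row 1; the obj-row RHS becomes 25/3 − (-7/3)·(25/2) = 75/2.

75/2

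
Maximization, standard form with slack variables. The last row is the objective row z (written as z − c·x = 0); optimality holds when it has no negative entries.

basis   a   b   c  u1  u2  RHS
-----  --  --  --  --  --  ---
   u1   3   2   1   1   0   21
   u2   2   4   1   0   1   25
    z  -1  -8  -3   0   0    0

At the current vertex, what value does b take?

b is not in the basis, so in the current basic feasible solution b = 0.

0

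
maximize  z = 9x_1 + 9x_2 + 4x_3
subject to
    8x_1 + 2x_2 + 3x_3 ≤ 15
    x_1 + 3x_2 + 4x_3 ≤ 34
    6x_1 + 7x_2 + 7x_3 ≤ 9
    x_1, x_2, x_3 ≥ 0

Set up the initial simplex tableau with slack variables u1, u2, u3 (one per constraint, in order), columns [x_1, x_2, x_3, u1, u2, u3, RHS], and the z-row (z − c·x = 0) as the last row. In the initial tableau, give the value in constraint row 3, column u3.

1

Slack u3 belongs to constraint 3; its column is the unit vector e_3, so the entry in row 3 is 1.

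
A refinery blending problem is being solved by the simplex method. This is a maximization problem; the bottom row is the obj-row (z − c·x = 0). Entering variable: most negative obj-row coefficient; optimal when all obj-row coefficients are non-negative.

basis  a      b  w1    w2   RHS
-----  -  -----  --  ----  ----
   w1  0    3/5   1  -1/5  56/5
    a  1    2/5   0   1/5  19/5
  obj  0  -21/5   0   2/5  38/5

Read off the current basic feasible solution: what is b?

b is not in the basis, so in the current basic feasible solution b = 0.

0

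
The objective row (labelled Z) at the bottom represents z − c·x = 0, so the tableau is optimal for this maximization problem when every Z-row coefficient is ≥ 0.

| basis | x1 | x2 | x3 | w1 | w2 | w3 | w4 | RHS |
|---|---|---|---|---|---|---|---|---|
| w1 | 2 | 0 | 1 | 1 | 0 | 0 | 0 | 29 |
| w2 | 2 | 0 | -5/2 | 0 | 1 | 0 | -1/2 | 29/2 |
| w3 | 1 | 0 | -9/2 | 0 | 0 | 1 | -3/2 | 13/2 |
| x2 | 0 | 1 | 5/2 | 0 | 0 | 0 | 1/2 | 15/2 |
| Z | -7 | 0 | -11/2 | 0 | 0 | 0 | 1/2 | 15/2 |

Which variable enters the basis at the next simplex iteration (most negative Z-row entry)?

Negative Z-row entries: x1: -7, x3: -11/2.
The most negative is -7 in column x1, so x1 enters.

x1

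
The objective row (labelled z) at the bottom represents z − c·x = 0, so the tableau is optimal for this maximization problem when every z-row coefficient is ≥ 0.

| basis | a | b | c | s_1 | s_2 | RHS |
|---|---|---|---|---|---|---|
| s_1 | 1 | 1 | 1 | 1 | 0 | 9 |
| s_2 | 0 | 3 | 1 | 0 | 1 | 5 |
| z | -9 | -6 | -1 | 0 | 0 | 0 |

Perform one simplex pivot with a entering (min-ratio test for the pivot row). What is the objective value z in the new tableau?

Ratio test on column a — row 1: 9/1 = 9; row 2: entry 0 ≤ 0. Minimum is 9 at row 1 (s_1 leaves); pivot element 1.
Pivot on row 1; the z-row RHS becomes 0 − (-9)·9 = 81.

81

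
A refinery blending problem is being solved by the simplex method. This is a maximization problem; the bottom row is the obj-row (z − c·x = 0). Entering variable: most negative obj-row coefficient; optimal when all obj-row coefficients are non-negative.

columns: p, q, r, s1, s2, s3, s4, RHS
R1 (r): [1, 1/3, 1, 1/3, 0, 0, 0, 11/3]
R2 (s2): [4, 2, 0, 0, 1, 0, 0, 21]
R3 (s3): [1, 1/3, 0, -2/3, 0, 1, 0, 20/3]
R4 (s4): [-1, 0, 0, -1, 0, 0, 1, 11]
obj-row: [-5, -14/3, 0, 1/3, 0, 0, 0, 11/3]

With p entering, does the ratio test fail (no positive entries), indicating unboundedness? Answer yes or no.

Column p has positive entries in row(s) 1, 2, 3, so the ratio test bounds it — not unbounded.

no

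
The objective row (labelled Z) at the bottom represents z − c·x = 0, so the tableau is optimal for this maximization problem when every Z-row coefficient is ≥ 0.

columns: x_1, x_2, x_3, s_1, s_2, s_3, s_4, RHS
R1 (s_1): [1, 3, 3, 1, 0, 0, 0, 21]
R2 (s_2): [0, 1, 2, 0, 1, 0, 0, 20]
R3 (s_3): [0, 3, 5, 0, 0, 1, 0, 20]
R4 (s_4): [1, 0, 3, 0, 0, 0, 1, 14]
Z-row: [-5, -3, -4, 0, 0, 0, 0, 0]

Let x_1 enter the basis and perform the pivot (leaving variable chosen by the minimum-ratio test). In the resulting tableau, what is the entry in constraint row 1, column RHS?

7

Ratio test on column x_1 — row 1: 21/1 = 21; row 2: entry 0 ≤ 0; row 3: entry 0 ≤ 0; row 4: 14/1 = 14. Minimum is 14 at row 4 (s_4 leaves); pivot element 1.
Divide row 4 by 1; eliminate column x_1 from the other rows.
Row 1 update in column RHS: 21 − 1·14 = 7.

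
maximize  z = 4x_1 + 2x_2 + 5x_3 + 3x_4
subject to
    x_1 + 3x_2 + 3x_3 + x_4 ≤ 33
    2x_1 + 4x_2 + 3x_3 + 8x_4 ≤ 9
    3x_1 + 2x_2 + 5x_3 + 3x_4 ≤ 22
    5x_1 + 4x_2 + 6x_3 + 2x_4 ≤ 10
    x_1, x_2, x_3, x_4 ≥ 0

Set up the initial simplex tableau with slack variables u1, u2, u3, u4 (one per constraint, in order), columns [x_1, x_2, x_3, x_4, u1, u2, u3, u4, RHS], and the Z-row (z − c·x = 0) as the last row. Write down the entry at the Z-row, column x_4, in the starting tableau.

The Z-row carries the negated objective coefficients: the x_4 entry is -3.

-3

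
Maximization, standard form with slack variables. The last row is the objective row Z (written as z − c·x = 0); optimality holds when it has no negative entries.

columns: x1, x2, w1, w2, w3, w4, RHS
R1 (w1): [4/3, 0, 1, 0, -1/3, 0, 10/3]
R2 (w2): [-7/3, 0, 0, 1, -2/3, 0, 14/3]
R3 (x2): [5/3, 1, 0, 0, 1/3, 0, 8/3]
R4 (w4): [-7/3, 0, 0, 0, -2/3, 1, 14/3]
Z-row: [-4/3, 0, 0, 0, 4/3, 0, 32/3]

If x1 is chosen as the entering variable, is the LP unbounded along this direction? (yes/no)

Column x1 has positive entries in row(s) 1, 3, so the ratio test bounds it — not unbounded.

no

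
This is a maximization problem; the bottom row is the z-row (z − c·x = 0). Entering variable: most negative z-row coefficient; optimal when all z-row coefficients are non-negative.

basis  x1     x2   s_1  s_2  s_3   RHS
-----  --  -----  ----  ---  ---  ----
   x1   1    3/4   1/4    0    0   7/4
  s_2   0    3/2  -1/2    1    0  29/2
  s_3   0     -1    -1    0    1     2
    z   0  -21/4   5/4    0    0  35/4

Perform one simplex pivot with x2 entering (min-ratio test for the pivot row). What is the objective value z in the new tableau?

21

Ratio test on column x2 — row 1: (7/4)/(3/4) = 7/3; row 2: (29/2)/(3/2) = 29/3; row 3: entry -1 ≤ 0. Minimum is 7/3 at row 1 (x1 leaves); pivot element 3/4.
Pivot on row 1; the z-row RHS becomes 35/4 − (-21/4)·(7/3) = 21.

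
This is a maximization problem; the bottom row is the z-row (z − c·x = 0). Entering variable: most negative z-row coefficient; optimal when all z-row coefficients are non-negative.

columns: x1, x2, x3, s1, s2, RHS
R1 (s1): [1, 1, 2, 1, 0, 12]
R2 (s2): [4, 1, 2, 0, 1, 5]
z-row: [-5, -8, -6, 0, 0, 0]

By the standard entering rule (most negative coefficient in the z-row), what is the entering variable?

x2

Negative z-row entries: x1: -5, x2: -8, x3: -6.
The most negative is -8 in column x2, so x2 enters.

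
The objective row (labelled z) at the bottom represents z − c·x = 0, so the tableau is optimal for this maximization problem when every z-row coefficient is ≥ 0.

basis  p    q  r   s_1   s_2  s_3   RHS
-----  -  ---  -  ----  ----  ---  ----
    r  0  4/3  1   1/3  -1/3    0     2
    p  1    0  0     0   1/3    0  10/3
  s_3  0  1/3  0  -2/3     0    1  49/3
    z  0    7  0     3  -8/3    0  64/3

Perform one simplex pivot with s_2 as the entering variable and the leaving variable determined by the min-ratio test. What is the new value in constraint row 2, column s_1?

0

Ratio test on column s_2 — row 1: entry -1/3 ≤ 0; row 2: (10/3)/(1/3) = 10; row 3: entry 0 ≤ 0. Minimum is 10 at row 2 (p leaves); pivot element 1/3.
Divide row 2 by 1/3; eliminate column s_2 from the other rows.
In the new row 2, the s_1 entry is the old entry divided by the pivot: 0/(1/3) = 0.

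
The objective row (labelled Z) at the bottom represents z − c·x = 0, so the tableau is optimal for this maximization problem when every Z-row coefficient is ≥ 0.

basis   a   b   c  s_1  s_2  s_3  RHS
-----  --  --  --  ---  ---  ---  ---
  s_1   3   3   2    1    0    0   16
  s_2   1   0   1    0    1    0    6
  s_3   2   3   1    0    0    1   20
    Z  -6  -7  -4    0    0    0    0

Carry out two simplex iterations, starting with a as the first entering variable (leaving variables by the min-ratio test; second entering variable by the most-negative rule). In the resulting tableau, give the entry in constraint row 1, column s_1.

Ratio test on column a — row 1: 16/3 = 16/3; row 2: 6/1 = 6; row 3: 20/2 = 10. Minimum is 16/3 at row 1 (s_1 leaves); pivot element 3.
Divide row 1 by 3; eliminate column a from the other rows.
Second iteration: most negative Z-row entry is -1 in column b, so b enters.
Ratio test on column b — row 1: (16/3)/1 = 16/3; row 2: entry -1 ≤ 0; row 3: (28/3)/1 = 28/3. Minimum is 16/3 at row 1 (a leaves); pivot element 1.
Divide row 1 by 1; eliminate column b from the other rows.
After both pivots, the entry at constraint row 1, column s_1 is 1/3.

1/3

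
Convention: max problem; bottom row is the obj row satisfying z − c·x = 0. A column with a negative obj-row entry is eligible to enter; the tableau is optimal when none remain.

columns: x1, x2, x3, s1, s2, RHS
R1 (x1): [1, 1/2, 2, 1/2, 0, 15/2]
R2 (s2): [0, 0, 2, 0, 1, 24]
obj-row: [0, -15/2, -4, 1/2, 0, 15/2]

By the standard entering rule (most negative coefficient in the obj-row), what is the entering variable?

Negative obj-row entries: x2: -15/2, x3: -4.
The most negative is -15/2 in column x2, so x2 enters.

x2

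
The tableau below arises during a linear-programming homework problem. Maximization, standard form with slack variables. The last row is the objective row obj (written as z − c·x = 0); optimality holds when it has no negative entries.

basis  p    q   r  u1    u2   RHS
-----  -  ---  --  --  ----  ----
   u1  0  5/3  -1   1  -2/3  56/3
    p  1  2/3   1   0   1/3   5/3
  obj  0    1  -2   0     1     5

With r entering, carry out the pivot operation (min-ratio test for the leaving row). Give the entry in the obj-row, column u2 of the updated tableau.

5/3

Ratio test on column r — row 1: entry -1 ≤ 0; row 2: (5/3)/1 = 5/3. Minimum is 5/3 at row 2 (p leaves); pivot element 1.
Divide row 2 by 1; eliminate column r from the other rows.
obj-row update in column u2: 1 − (-2)·(1/3) = 5/3.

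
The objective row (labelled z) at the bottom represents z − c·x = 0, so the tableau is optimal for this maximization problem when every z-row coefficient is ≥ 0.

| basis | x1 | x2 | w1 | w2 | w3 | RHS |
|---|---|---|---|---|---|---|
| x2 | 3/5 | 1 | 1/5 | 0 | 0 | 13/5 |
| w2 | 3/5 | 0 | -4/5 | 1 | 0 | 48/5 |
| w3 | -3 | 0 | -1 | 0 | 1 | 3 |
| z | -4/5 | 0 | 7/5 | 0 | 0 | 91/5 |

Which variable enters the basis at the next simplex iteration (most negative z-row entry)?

Negative z-row entries: x1: -4/5.
The most negative is -4/5 in column x1, so x1 enters.

x1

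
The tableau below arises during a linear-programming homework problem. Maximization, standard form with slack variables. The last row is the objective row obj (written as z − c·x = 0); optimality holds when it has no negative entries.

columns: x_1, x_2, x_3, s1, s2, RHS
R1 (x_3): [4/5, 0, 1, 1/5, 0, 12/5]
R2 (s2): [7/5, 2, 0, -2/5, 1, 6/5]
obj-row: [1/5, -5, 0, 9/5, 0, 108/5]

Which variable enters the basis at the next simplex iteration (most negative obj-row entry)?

x_2

Negative obj-row entries: x_2: -5.
The most negative is -5 in column x_2, so x_2 enters.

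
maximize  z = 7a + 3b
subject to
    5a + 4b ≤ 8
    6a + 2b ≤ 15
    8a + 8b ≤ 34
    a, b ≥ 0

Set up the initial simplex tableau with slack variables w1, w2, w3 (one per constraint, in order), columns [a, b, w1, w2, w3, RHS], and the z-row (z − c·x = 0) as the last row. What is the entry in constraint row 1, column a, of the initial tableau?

Constraint 1 has coefficient 5 on a.

5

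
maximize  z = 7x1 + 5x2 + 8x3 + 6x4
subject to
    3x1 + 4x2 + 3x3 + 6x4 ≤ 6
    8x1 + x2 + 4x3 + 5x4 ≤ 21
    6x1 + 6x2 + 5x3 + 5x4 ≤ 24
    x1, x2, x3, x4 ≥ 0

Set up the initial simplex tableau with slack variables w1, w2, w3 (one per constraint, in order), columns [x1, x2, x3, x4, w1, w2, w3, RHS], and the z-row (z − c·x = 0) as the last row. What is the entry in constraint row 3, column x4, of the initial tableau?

5

Constraint 3 has coefficient 5 on x4.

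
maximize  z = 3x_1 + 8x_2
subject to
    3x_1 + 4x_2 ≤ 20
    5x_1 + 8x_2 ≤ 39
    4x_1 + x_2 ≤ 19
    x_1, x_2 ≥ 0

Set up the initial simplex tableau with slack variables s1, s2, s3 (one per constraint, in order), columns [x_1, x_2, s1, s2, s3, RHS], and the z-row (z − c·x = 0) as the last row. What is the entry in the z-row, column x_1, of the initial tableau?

-3

The z-row carries the negated objective coefficients: the x_1 entry is -3.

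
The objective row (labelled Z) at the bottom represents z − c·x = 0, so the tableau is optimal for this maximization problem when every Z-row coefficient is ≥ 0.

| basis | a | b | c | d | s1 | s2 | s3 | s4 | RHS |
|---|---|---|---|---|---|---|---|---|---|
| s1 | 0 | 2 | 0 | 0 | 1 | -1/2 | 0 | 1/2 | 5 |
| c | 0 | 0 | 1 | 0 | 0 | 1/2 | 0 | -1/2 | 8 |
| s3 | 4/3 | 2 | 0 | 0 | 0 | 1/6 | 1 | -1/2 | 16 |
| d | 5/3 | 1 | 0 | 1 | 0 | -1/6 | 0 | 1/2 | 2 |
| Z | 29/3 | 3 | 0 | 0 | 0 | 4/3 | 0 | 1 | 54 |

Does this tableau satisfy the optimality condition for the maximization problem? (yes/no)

Every Z-row coefficient is ≥ 0, so the tableau is optimal.

yes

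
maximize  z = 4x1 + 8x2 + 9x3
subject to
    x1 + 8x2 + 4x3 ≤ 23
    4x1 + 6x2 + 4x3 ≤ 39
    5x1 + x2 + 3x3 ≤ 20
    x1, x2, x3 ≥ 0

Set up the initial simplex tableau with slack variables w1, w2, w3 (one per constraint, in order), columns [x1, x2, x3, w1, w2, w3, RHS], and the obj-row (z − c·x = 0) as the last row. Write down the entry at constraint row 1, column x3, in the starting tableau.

4

Constraint 1 has coefficient 4 on x3.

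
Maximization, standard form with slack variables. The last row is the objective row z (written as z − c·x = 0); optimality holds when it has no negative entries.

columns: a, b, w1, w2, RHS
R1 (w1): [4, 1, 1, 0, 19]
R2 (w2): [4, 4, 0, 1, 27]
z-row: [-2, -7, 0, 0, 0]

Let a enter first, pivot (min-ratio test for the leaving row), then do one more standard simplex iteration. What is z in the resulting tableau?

161/6

Ratio test on column a — row 1: 19/4 = 19/4; row 2: 27/4 = 27/4. Minimum is 19/4 at row 1 (w1 leaves); pivot element 4.
Pivot on row 1; the z-row RHS becomes 0 − (-2)·(19/4) = 19/2.
Next entering variable (most negative z-row entry -13/2): b.
Ratio test on column b — row 1: (19/4)/(1/4) = 19; row 2: 8/3 = 8/3. Minimum is 8/3 at row 2 (w2 leaves); pivot element 3.
After the second pivot the z-row RHS is 19/2 − (-13/2)·(8/3) = 161/6.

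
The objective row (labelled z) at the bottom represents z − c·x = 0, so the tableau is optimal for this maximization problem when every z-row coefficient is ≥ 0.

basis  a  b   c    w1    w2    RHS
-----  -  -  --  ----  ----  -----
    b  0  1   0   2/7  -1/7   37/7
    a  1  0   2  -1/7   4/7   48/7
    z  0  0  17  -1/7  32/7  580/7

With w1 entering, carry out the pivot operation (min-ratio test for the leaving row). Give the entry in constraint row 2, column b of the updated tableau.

1/2

Ratio test on column w1 — row 1: (37/7)/(2/7) = 37/2; row 2: entry -1/7 ≤ 0. Minimum is 37/2 at row 1 (b leaves); pivot element 2/7.
Divide row 1 by 2/7; eliminate column w1 from the other rows.
Row 2 update in column b: 0 − (-1/7)·(7/2) = 1/2.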